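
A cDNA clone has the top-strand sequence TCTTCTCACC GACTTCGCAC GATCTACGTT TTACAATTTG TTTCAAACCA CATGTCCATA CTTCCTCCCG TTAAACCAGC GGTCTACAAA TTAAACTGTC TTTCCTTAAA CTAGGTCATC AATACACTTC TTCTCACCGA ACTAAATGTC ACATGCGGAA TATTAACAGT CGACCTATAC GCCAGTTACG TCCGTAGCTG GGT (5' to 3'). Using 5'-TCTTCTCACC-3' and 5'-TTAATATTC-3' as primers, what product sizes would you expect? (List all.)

166 bp, 38 bp

The forward primer TCTTCTCACC matches the top strand at positions 1–10, 129–138.
The reverse primer's reverse complement is GAATATTAA, matching at positions 158–166.
Each forward site pairs with the reverse site to give a product ending at position 166: sizes 166, 38 bp.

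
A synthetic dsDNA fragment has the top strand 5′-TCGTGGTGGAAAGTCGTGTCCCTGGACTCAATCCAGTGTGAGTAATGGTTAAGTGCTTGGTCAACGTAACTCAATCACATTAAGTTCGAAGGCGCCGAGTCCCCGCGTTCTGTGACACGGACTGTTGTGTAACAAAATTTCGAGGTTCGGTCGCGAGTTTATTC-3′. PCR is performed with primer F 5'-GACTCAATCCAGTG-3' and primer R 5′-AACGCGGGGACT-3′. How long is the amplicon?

85 bp

The forward primer matches the template at positions 25–38.
Taking the reverse complement of AACGCGGGGACT gives AGTCCCCGCGTT, found at positions 98–109 on the template; the primer anneals here to the top strand with its 3' end pointing upstream.
Product length = (reverse-primer end) − (forward-primer start) + 1 = 109 − 25 + 1 = 85 bp.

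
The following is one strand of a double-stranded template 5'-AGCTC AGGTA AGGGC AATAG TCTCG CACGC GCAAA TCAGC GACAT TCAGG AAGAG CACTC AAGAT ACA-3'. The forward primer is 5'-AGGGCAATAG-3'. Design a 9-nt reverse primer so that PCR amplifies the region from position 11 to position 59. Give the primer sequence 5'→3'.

5'-AGTGCTCTT-3'

The product's 3' end on the top strand is position 59.
The reverse primer anneals to the top strand over positions 51–59, i.e. to AAGAGCACT.
Its sequence written 5'→3' is the reverse complement: AGTGCTCTT.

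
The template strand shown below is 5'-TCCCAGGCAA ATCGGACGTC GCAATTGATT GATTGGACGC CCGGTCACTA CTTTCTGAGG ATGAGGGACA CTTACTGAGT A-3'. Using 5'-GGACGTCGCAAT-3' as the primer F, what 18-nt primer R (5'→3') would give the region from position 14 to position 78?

The product's 3' end on the top strand is position 78.
The reverse primer anneals to the top strand over positions 61–78, i.e. to ATGAGGGACACTTACTGA.
Its sequence written 5'→3' is the reverse complement: TCAGTAAGTGTCCCTCAT.

5'-TCAGTAAGTGTCCCTCAT-3'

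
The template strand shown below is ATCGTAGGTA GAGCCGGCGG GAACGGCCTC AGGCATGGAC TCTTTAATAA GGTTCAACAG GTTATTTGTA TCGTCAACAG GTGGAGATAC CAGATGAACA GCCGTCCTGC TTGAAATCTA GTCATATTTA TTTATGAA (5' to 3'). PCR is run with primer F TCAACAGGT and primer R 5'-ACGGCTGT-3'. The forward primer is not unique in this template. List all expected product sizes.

52 bp, 32 bp

The forward primer TCAACAGGT matches the top strand at positions 54–62, 74–82.
The reverse primer's reverse complement is ACAGCCGT, matching at positions 98–105.
Each forward site pairs with the reverse site to give a product ending at position 105: sizes 52, 32 bp.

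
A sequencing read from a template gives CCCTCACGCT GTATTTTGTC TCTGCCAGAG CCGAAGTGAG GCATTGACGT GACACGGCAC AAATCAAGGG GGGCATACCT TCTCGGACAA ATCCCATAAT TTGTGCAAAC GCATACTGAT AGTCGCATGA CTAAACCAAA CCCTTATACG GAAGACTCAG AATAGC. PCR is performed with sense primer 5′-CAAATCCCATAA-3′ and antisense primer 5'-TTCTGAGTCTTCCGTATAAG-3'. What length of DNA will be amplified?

75 bp

The forward primer matches the template at positions 88–99.
Reverse complement of the reverse primer: CTTATACGGAAGACTCAGAA. This occurs on the top strand at positions 143–162.
Amplicon spans positions 88–162: 75 bp.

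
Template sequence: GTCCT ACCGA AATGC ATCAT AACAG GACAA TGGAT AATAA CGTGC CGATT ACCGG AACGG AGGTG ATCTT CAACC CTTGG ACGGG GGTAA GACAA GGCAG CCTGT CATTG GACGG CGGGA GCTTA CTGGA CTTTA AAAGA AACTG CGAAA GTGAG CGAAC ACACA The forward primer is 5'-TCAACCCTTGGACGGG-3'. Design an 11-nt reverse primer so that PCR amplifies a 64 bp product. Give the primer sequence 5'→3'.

The forward primer binds at positions 70–85, so a 64 bp product ends at position 70 + 64 − 1 = 133.
The reverse primer anneals to the top strand over positions 123–133, i.e. to TTACTGGACTT.
Its sequence written 5'→3' is the reverse complement: AAGTCCAGTAA.

5'-AAGTCCAGTAA-3'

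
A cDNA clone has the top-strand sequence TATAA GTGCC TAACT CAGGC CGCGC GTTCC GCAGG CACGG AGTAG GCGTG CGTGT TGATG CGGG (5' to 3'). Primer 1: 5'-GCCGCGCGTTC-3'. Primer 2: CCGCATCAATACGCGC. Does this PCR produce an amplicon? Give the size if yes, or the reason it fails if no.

Primer 2 (CCGCATCAATACGCGC) does not match the top strand, and its reverse complement GCGCGTATTGATGCGG does not match either.
With no annealing site for primer 2, no amplification occurs.

No product — primer 2 has no binding site in the template.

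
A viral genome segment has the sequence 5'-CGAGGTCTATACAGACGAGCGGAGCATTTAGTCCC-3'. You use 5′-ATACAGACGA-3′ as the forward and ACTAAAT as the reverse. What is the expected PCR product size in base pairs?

24 bp

Forward primer ATACAGACGA is found on the top strand at positions 9–18.
Taking the reverse complement of ACTAAAT gives ATTTAGT, found at positions 26–32 on the template; the primer anneals here to the top strand with its 3' end pointing upstream.
The product runs from position 9 to position 32, so its length is 32 − 9 + 1 = 24 bp.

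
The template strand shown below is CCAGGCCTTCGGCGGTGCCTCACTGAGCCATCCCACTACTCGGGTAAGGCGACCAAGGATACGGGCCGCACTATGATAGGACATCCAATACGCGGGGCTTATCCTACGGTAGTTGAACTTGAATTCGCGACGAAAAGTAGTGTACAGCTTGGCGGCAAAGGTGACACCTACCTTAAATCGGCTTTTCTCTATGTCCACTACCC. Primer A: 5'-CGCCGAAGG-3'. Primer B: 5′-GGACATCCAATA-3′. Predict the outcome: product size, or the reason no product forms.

No product — the primers' 3' ends point away from each other.

Primer A (CGCCGAAGG) has reverse complement CCTTCGGCG, which matches the top strand at positions 6–14; primer A anneals to the top strand there with its 3' end pointing upstream toward position 6.
Primer B (GGACATCCAATA) matches the top strand directly at positions 79–90; it anneals to the bottom strand with its 3' end pointing downstream toward position 90.
The 3' ends diverge (primer A extends toward position 1, primer B toward position 203), so the primers never converge on a shared product.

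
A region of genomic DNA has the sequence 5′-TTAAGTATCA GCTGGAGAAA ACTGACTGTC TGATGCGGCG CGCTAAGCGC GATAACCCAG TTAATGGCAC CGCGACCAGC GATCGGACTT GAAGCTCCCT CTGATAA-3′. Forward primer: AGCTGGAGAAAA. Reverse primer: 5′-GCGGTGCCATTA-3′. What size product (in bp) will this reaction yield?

64 bp

Forward primer AGCTGGAGAAAA is found on the top strand at positions 10–21.
Reverse complement of the reverse primer: TAATGGCACCGC. This occurs on the top strand at positions 62–73.
Product length = (reverse-primer end) − (forward-primer start) + 1 = 73 − 10 + 1 = 64 bp.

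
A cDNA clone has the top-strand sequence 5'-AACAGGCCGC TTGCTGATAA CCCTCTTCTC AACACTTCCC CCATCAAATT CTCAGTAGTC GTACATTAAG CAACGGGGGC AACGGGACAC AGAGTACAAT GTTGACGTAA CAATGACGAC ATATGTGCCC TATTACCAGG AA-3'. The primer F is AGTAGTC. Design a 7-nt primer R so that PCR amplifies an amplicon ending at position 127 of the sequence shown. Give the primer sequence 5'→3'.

The forward primer binds at positions 54–60; the product's 3' end on the top strand is position 127.
The reverse primer anneals to the top strand over positions 121–127, i.e. to ATATGTG.
Its sequence written 5'→3' is the reverse complement: CACATAT.

5'-CACATAT-3'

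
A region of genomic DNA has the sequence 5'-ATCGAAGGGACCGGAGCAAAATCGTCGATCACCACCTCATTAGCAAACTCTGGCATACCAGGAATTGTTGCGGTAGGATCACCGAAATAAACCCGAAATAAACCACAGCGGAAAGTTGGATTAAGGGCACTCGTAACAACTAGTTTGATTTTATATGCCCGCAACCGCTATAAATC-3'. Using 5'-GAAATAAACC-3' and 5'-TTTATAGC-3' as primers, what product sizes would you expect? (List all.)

The forward primer GAAATAAACC matches the top strand at positions 84–93, 95–104.
The reverse primer's reverse complement is GCTATAAA, matching at positions 167–174.
Each forward site pairs with the reverse site to give a product ending at position 174: sizes 91, 80 bp.

91 bp, 80 bp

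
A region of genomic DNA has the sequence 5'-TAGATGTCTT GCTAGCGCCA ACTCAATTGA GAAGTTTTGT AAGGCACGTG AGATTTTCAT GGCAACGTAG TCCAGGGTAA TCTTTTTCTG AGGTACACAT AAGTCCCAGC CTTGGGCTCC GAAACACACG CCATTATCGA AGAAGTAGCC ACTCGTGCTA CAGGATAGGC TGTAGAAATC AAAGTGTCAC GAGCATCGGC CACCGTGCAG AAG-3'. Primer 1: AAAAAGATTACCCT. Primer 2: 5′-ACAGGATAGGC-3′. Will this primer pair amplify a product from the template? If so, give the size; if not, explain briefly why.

Primer 1 (AAAAAGATTACCCT) has reverse complement AGGGTAATCTTTTT, which matches the top strand at positions 74–87; primer 1 anneals to the top strand there with its 3' end pointing upstream toward position 74.
Primer 2 (ACAGGATAGGC) matches the top strand directly at positions 160–170; it anneals to the bottom strand with its 3' end pointing downstream toward position 170.
The 3' ends diverge (primer 1 extends toward position 1, primer 2 toward position 213), so the primers never converge on a shared product.

No product — the primers' 3' ends point away from each other.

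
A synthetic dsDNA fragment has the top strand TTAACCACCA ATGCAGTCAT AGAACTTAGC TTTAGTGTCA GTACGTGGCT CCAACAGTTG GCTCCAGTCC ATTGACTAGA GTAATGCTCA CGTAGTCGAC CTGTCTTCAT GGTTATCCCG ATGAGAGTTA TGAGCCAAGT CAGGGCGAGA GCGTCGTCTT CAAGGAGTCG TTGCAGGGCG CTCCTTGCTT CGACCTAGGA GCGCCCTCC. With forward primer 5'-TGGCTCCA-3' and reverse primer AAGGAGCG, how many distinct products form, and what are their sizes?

Two products: 141 bp, 128 bp

The forward primer TGGCTCCA matches the top strand at positions 46–53, 59–66.
The reverse primer's reverse complement is CGCTCCTT, matching at positions 179–186.
Each forward site pairs with the reverse site to give a product ending at position 186: sizes 141, 128 bp.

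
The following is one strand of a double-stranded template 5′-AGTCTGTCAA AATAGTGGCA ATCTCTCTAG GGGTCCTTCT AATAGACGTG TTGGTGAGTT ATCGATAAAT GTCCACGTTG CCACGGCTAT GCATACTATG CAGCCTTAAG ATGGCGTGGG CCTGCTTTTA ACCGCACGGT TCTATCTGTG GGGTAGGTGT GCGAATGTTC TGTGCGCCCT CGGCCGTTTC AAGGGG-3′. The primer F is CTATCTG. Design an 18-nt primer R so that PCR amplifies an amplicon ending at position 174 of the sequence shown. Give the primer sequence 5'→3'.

5'-CACAGAACATTCGCACAC-3'

The forward primer binds at positions 142–148; the product's 3' end on the top strand is position 174.
The reverse primer anneals to the top strand over positions 157–174, i.e. to GTGTGCGAATGTTCTGTG.
Its sequence written 5'→3' is the reverse complement: CACAGAACATTCGCACAC.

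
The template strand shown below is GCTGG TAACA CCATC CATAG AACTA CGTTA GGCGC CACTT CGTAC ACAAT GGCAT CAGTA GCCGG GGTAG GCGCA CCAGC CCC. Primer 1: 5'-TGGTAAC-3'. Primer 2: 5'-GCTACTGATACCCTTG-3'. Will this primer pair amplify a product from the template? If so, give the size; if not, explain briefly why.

No product — primer 2 has no binding site in the template.

Primer 2 (GCTACTGATACCCTTG) does not match the top strand, and its reverse complement CAAGGGTATCAGTAGC does not match either.
With no annealing site for primer 2, no amplification occurs.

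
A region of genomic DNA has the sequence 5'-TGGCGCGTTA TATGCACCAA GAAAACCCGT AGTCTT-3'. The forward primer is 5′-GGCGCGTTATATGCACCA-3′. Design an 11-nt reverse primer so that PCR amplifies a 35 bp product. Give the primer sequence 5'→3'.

The forward primer binds at positions 2–19, so a 35 bp product ends at position 2 + 35 − 1 = 36.
The reverse primer anneals to the top strand over positions 26–36, i.e. to CCCGTAGTCTT.
Its sequence written 5'→3' is the reverse complement: AAGACTACGGG.

5'-AAGACTACGGG-3'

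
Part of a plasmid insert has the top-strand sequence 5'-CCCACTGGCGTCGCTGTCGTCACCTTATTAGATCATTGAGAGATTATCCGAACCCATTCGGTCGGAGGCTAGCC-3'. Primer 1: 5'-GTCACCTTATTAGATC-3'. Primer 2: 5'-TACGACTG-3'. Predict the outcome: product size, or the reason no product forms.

No product — primer 2 has no binding site in the template.

Primer 2 (TACGACTG) does not match the top strand, and its reverse complement CAGTCGTA does not match either.
With no annealing site for primer 2, no amplification occurs.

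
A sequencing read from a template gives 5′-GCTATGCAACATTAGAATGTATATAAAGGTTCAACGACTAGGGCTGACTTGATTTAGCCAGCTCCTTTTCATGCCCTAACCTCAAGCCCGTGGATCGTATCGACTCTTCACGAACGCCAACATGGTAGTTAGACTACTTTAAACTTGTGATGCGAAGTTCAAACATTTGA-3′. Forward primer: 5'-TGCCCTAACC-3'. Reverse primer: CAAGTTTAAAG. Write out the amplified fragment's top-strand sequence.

5'-TGCCCTAACCTCAAGCCCGTGGATCGTATCGACTCTTCACGAACGCCAACATGGTAGTTAGACTACTTTAAACTTG-3'

Scanning the template, TGCCCTAACC occurs at positions 72–81; this primer anneals to the bottom strand there with its 3' end pointing downstream.
The reverse primer's reverse complement is CTTTAAACTTG, which matches the template at positions 137–147.
The product is the template from position 72 through 147 (76 bp).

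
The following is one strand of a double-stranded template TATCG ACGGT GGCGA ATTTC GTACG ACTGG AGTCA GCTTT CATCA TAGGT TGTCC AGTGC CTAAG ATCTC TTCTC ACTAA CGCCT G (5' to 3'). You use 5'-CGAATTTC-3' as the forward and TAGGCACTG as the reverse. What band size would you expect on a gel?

51 bp

The forward primer matches the template at positions 13–20.
Taking the reverse complement of TAGGCACTG gives CAGTGCCTA, found at positions 55–63 on the template; the primer anneals here to the top strand with its 3' end pointing upstream.
The product runs from position 13 to position 63, so its length is 63 − 13 + 1 = 51 bp.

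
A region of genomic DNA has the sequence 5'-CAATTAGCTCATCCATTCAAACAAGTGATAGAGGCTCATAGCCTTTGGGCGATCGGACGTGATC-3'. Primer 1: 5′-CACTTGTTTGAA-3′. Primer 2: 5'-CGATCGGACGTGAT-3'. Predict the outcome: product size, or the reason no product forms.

Primer 1 (CACTTGTTTGAA) has reverse complement TTCAAACAAGTG, which matches the top strand at positions 16–27; primer 1 anneals to the top strand there with its 3' end pointing upstream toward position 16.
Primer 2 (CGATCGGACGTGAT) matches the top strand directly at positions 50–63; it anneals to the bottom strand with its 3' end pointing downstream toward position 63.
The 3' ends diverge (primer 1 extends toward position 1, primer 2 toward position 64), so the primers never converge on a shared product.

No product — the primers' 3' ends point away from each other.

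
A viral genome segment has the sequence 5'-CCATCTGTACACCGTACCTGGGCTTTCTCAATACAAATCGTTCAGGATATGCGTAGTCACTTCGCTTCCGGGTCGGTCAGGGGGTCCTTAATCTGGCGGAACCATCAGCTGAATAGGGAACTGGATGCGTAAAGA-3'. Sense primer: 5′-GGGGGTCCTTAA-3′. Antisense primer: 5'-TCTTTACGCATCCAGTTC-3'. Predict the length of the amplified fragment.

The forward primer matches the template at positions 80–91.
Reverse complement of the reverse primer: GAACTGGATGCGTAAAGA. This occurs on the top strand at positions 118–135.
Amplicon spans positions 80–135: 56 bp.

56 bp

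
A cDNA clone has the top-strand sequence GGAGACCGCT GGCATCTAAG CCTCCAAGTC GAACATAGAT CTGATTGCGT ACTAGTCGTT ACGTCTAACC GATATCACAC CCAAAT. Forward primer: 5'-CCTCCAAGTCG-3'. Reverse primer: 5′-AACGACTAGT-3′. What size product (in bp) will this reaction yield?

Scanning the template, CCTCCAAGTCG occurs at positions 21–31; this primer anneals to the bottom strand there with its 3' end pointing downstream.
Taking the reverse complement of AACGACTAGT gives ACTAGTCGTT, found at positions 51–60 on the template; the primer anneals here to the top strand with its 3' end pointing upstream.
Product length = (reverse-primer end) − (forward-primer start) + 1 = 60 − 21 + 1 = 40 bp.

40 bp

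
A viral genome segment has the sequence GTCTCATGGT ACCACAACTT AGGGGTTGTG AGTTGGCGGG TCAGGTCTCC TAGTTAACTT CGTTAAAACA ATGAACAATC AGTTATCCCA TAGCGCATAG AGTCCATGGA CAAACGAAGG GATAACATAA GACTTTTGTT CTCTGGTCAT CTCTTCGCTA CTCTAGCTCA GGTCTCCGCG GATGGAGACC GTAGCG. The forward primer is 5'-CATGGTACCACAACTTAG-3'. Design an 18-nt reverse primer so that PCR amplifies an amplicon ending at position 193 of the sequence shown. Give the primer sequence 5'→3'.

5'-TACGGTCTCCATCCGCGG-3'

The forward primer binds at positions 5–22; the product's 3' end on the top strand is position 193.
The reverse primer anneals to the top strand over positions 176–193, i.e. to CCGCGGATGGAGACCGTA.
Its sequence written 5'→3' is the reverse complement: TACGGTCTCCATCCGCGG.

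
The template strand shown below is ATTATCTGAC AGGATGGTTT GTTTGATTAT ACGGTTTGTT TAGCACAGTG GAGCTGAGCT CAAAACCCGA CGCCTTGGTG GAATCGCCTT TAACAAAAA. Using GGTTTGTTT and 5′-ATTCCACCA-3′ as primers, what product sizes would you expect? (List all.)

The forward primer GGTTTGTTT matches the top strand at positions 16–24, 33–41.
The reverse primer's reverse complement is TGGTGGAAT, matching at positions 76–84.
Each forward site pairs with the reverse site to give a product ending at position 84: sizes 69, 52 bp.

69 bp, 52 bp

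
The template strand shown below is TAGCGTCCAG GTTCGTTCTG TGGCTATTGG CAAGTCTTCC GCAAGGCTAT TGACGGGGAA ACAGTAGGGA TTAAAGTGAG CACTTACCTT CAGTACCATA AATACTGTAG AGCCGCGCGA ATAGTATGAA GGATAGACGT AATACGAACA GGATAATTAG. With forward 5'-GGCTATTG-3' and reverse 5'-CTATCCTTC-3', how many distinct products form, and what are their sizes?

Two products: 115 bp, 92 bp

The forward primer GGCTATTG matches the top strand at positions 22–29, 45–52.
The reverse primer's reverse complement is GAAGGATAG, matching at positions 128–136.
Each forward site pairs with the reverse site to give a product ending at position 136: sizes 115, 92 bp.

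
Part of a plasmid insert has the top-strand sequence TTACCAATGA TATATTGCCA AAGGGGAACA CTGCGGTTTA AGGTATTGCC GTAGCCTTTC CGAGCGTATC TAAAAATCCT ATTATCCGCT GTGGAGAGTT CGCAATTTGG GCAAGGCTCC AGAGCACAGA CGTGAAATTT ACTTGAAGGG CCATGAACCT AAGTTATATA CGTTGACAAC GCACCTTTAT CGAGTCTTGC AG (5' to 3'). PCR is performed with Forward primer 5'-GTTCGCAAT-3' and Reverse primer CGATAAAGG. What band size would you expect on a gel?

The forward primer matches the template at positions 98–106.
The reverse primer's reverse complement is CCTTTATCG, which matches the template at positions 184–192.
Product length = (reverse-primer end) − (forward-primer start) + 1 = 192 − 98 + 1 = 95 bp.

95 bp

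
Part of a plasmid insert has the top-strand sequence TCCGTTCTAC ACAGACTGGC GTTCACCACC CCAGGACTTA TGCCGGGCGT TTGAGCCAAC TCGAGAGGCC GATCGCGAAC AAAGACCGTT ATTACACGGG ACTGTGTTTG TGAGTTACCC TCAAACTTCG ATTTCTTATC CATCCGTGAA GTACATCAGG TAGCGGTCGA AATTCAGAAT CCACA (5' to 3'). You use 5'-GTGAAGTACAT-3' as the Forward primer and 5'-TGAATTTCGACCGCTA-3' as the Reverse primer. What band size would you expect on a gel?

Scanning the template, GTGAAGTACAT occurs at positions 146–156; this primer anneals to the bottom strand there with its 3' end pointing downstream.
The reverse primer's reverse complement is TAGCGGTCGAAATTCA, which matches the template at positions 161–176.
Amplicon spans positions 146–176: 31 bp.

31 bp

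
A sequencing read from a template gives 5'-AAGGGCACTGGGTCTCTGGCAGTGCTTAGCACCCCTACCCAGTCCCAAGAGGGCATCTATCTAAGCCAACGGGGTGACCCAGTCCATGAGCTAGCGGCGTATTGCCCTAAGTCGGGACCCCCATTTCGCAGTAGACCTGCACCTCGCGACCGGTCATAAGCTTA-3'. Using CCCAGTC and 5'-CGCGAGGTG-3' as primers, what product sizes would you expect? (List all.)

111 bp, 71 bp

The forward primer CCCAGTC matches the top strand at positions 38–44, 78–84.
The reverse primer's reverse complement is CACCTCGCG, matching at positions 140–148.
Each forward site pairs with the reverse site to give a product ending at position 148: sizes 111, 71 bp.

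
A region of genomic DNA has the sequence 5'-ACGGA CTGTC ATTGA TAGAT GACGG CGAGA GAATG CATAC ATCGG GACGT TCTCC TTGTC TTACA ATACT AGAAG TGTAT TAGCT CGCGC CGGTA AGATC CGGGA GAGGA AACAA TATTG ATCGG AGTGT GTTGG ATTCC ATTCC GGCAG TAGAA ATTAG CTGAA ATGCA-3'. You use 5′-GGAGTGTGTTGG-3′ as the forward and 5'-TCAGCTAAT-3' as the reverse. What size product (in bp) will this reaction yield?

Scanning the template, GGAGTGTGTTGG occurs at positions 124–135; this primer anneals to the bottom strand there with its 3' end pointing downstream.
The reverse primer's reverse complement is ATTAGCTGA, which matches the template at positions 156–164.
Product length = (reverse-primer end) − (forward-primer start) + 1 = 164 − 124 + 1 = 41 bp.

41 bp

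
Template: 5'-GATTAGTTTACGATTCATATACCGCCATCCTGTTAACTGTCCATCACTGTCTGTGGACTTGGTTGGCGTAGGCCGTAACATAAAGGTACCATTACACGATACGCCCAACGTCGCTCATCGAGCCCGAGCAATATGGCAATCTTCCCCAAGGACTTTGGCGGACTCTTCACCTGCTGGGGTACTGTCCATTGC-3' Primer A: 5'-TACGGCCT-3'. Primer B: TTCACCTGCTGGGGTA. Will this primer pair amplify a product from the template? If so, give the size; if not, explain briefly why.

No product — the primers' 3' ends point away from each other.

Primer A (TACGGCCT) has reverse complement AGGCCGTA, which matches the top strand at positions 70–77; primer A anneals to the top strand there with its 3' end pointing upstream toward position 70.
Primer B (TTCACCTGCTGGGGTA) matches the top strand directly at positions 166–181; it anneals to the bottom strand with its 3' end pointing downstream toward position 181.
The 3' ends diverge (primer A extends toward position 1, primer B toward position 192), so the primers never converge on a shared product.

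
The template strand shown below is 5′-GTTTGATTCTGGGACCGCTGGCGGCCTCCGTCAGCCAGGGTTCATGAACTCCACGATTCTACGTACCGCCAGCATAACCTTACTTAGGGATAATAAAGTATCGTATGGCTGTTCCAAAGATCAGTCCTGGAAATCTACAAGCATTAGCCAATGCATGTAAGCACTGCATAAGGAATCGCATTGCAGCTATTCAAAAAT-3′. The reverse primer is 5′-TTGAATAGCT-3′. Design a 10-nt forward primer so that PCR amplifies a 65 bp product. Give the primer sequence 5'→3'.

5'-GAAATCTACA-3'

The reverse primer's reverse complement AGCTATTCAA matches the template at positions 185–194, so the product ends at position 194.
A 65 bp product then starts at position 194 − 65 + 1 = 130.
The forward primer is identical to the top strand there: GAAATCTACA.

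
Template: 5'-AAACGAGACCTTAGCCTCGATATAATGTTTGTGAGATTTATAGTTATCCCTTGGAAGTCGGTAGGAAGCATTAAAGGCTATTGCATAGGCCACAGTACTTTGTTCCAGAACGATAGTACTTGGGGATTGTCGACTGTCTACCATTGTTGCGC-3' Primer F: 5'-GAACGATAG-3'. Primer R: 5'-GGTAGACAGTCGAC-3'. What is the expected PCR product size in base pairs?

Scanning the template, GAACGATAG occurs at positions 108–116; this primer anneals to the bottom strand there with its 3' end pointing downstream.
Reverse complement of the reverse primer: GTCGACTGTCTACC. This occurs on the top strand at positions 129–142.
The product runs from position 108 to position 142, so its length is 142 − 108 + 1 = 35 bp.

35 bp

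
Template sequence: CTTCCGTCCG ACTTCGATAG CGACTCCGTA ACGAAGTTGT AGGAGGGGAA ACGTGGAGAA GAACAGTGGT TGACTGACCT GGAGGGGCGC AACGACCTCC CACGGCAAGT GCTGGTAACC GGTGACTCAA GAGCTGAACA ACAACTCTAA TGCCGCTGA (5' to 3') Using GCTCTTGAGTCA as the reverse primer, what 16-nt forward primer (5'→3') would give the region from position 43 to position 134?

5'-GAGGGGAAACGTGGAG-3'

The reverse primer's reverse complement TGACTCAAGAGC matches the template at positions 123–134; the product starts at position 43.
The forward primer is identical to the top strand over positions 43–58: GAGGGGAAACGTGGAG.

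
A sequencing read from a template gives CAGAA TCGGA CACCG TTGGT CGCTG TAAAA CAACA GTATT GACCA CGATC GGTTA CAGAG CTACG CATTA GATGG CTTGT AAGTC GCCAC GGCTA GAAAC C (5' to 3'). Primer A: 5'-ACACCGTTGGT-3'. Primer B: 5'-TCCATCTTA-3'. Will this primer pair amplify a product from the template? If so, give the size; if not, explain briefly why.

Primer B (TCCATCTTA) does not match the top strand, and its reverse complement TAAGATGGA does not match either.
With no annealing site for primer B, no amplification occurs.

No product — primer B has no binding site in the template.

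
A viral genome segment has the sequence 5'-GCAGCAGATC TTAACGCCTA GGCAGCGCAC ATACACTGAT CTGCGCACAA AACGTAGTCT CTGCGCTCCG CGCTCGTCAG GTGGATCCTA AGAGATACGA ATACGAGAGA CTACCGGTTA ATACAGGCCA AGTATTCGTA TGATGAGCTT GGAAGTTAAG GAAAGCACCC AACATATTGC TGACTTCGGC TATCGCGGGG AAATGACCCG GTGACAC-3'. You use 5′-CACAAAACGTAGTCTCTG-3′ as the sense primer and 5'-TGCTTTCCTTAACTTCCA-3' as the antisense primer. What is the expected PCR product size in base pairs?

122 bp

Scanning the template, CACAAAACGTAGTCTCTG occurs at positions 46–63; this primer anneals to the bottom strand there with its 3' end pointing downstream.
The reverse primer's reverse complement is TGGAAGTTAAGGAAAGCA, which matches the template at positions 150–167.
The product runs from position 46 to position 167, so its length is 167 − 46 + 1 = 122 bp.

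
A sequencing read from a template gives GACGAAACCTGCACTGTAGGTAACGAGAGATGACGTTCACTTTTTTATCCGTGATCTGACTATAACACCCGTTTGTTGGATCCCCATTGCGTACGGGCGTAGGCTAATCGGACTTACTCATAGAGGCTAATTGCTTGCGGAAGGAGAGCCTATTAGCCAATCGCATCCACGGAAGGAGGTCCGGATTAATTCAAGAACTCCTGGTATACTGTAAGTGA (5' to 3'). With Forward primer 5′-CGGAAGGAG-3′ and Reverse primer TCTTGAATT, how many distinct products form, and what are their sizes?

The forward primer CGGAAGGAG matches the top strand at positions 138–146, 170–178.
The reverse primer's reverse complement is AATTCAAGA, matching at positions 188–196.
Each forward site pairs with the reverse site to give a product ending at position 196: sizes 59, 27 bp.

Two products: 59 bp, 27 bp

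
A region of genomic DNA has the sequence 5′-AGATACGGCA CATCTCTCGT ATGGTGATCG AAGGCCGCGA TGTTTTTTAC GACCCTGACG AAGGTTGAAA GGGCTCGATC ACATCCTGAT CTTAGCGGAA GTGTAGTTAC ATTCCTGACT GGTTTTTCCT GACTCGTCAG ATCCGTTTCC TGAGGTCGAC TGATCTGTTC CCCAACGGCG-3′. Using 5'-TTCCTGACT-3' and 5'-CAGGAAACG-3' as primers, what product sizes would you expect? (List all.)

The forward primer TTCCTGACT matches the top strand at positions 112–120, 126–134.
The reverse primer's reverse complement is CGTTTCCTG, matching at positions 144–152.
Each forward site pairs with the reverse site to give a product ending at position 152: sizes 41, 27 bp.

41 bp, 27 bp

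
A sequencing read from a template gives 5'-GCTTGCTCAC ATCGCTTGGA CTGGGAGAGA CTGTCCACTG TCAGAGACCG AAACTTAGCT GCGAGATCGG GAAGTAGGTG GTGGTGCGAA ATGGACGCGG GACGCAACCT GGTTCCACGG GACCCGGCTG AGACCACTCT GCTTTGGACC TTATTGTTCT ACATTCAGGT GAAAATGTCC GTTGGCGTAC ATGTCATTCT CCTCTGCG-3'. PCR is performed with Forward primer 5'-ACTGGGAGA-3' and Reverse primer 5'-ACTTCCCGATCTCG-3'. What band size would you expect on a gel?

56 bp

The forward primer matches the template at positions 20–28.
Taking the reverse complement of ACTTCCCGATCTCG gives CGAGATCGGGAAGT, found at positions 62–75 on the template; the primer anneals here to the top strand with its 3' end pointing upstream.
The product runs from position 20 to position 75, so its length is 75 − 20 + 1 = 56 bp.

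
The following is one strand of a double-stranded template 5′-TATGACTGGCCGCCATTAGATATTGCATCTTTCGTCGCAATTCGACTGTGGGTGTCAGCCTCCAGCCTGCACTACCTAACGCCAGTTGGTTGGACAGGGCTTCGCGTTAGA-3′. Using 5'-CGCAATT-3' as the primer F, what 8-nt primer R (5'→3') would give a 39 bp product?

5'-TAGTGCAG-3'

The forward primer binds at positions 36–42, so a 39 bp product ends at position 36 + 39 − 1 = 74.
The reverse primer anneals to the top strand over positions 67–74, i.e. to CTGCACTA.
Its sequence written 5'→3' is the reverse complement: TAGTGCAG.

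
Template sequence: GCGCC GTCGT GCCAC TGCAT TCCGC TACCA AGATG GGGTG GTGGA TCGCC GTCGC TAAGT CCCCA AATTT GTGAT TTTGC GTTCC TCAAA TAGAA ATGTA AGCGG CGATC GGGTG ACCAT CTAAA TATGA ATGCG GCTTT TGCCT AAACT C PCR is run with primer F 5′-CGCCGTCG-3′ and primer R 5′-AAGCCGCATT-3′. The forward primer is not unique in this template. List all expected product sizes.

138 bp, 93 bp

The forward primer CGCCGTCG matches the top strand at positions 2–9, 47–54.
The reverse primer's reverse complement is AATGCGGCTT, matching at positions 130–139.
Each forward site pairs with the reverse site to give a product ending at position 139: sizes 138, 93 bp.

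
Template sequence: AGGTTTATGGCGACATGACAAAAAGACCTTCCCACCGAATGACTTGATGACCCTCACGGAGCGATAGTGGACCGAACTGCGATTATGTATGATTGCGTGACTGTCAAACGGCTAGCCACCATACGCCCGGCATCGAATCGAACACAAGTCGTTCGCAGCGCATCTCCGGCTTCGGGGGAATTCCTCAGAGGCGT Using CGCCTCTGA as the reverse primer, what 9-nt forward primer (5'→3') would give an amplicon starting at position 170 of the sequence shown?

The reverse primer's reverse complement TCAGAGGCG matches the template at positions 185–193; the product starts at position 170.
The forward primer is identical to the top strand over positions 170–178: CTTCGGGGG.

5'-CTTCGGGGG-3'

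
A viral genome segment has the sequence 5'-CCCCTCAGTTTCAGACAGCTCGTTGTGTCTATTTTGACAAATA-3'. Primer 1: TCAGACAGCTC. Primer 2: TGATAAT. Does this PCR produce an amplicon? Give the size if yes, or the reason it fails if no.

No product — primer 2 has no binding site in the template.

Primer 2 (TGATAAT) does not match the top strand, and its reverse complement ATTATCA does not match either.
With no annealing site for primer 2, no amplification occurs.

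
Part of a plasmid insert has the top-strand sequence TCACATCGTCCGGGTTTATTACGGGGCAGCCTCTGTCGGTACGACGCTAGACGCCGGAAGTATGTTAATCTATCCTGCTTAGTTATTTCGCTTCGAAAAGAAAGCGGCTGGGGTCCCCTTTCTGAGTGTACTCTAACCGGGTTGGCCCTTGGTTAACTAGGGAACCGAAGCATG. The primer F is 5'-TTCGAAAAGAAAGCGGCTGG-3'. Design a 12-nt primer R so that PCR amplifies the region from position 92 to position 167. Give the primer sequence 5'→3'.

The product's 3' end on the top strand is position 167.
The reverse primer anneals to the top strand over positions 156–167, i.e. to ACTAGGGAACCG.
Its sequence written 5'→3' is the reverse complement: CGGTTCCCTAGT.

5'-CGGTTCCCTAGT-3'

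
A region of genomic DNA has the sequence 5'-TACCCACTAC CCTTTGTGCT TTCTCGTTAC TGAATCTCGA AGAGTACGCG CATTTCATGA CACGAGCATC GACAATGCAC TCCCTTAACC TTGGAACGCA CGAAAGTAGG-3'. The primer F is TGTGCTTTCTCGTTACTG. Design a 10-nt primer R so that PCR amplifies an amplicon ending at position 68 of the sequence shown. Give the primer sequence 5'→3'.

5'-TGCTCGTGTC-3'

The forward primer binds at positions 15–32; the product's 3' end on the top strand is position 68.
The reverse primer anneals to the top strand over positions 59–68, i.e. to GACACGAGCA.
Its sequence written 5'→3' is the reverse complement: TGCTCGTGTC.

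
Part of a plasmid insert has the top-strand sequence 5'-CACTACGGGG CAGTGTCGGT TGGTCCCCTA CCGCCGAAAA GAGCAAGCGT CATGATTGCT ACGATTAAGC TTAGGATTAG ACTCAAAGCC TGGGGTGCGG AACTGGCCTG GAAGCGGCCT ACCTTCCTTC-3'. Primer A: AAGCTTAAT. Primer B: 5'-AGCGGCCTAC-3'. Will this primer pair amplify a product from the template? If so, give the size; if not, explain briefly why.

Primer A (AAGCTTAAT) has reverse complement ATTAAGCTT, which matches the top strand at positions 64–72; primer A anneals to the top strand there with its 3' end pointing upstream toward position 64.
Primer B (AGCGGCCTAC) matches the top strand directly at positions 113–122; it anneals to the bottom strand with its 3' end pointing downstream toward position 122.
The 3' ends diverge (primer A extends toward position 1, primer B toward position 130), so the primers never converge on a shared product.

No product — the primers' 3' ends point away from each other.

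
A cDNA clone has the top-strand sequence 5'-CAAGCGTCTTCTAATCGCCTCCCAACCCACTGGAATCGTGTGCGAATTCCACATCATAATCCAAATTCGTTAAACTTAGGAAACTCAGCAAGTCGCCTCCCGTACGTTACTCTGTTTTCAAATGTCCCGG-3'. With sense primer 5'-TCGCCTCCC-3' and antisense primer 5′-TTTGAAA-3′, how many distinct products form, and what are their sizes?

The forward primer TCGCCTCCC matches the top strand at positions 15–23, 93–101.
The reverse primer's reverse complement is TTTCAAA, matching at positions 116–122.
Each forward site pairs with the reverse site to give a product ending at position 122: sizes 108, 30 bp.

Two products: 108 bp, 30 bp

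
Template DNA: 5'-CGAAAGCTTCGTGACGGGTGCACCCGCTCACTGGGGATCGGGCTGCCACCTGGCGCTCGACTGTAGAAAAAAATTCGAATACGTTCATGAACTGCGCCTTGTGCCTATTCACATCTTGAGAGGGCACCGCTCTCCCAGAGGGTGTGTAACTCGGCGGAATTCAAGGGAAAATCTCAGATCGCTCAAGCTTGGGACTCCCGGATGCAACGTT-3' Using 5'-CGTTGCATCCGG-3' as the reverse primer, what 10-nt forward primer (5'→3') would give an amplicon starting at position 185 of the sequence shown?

The reverse primer's reverse complement CCGGATGCAACG matches the template at positions 198–209; the product starts at position 185.
The forward primer is identical to the top strand over positions 185–194: AAGCTTGGGA.

5'-AAGCTTGGGA-3'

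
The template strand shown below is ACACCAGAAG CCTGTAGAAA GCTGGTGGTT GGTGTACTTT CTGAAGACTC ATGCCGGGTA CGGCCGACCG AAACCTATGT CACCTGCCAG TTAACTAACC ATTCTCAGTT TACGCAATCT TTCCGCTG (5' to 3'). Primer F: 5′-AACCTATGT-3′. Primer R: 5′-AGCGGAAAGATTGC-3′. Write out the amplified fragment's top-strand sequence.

5'-AACCTATGTCACCTGCCAGTTAACTAACCATTCTCAGTTTACGCAATCTTTCCGCT-3'

Scanning the template, AACCTATGT occurs at positions 72–80; this primer anneals to the bottom strand there with its 3' end pointing downstream.
Reverse complement of the reverse primer: GCAATCTTTCCGCT. This occurs on the top strand at positions 114–127.
The product is the template from position 72 through 127 (56 bp).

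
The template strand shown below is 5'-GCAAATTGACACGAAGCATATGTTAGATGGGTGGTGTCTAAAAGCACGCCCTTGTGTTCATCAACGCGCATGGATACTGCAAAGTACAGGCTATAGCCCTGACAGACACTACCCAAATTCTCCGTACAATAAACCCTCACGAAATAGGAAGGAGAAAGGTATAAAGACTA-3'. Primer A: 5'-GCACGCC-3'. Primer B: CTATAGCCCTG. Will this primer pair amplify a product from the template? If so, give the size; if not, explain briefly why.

No product — both primers anneal to the same strand and extend in the same direction.

Primer A (GCACGCC) matches the top strand at positions 44–50 (3' end points downstream).
Primer B (CTATAGCCCTG) also matches the top strand directly, at positions 91–101 — its reverse complement CAGGGCTATAG is not present.
Both primers anneal to the bottom strand with 3' ends pointing the same way, so neither can prime synthesis back toward the other.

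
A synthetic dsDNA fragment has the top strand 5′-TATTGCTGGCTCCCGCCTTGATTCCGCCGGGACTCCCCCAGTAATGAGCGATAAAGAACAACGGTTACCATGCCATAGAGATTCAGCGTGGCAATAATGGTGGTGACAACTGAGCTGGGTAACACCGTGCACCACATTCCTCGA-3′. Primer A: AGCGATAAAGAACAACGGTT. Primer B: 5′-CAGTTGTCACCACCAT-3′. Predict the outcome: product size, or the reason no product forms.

Primer A (AGCGATAAAGAACAACGGTT) matches the top strand at positions 47–66; it acts as a forward primer.
Primer B's reverse complement is ATGGTGGTGACAACTG, matching the top strand at positions 97–112; it acts as a reverse primer.
The 3' ends face each other across positions 47–112, giving a 66 bp product.

Yes — a 66 bp product.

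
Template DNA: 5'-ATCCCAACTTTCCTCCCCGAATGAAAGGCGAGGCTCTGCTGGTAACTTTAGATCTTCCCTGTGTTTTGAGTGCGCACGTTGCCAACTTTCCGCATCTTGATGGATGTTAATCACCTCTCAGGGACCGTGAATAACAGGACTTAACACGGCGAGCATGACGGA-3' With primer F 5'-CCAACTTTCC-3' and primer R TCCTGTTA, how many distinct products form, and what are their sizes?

Two products: 136 bp, 58 bp

The forward primer CCAACTTTCC matches the top strand at positions 4–13, 82–91.
The reverse primer's reverse complement is TAACAGGA, matching at positions 132–139.
Each forward site pairs with the reverse site to give a product ending at position 139: sizes 136, 58 bp.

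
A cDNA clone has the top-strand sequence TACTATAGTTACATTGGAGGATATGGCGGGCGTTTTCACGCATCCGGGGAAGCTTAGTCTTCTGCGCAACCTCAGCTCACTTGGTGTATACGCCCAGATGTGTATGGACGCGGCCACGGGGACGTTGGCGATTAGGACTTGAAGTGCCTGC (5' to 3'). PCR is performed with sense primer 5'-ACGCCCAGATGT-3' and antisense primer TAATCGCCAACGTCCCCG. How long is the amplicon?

The forward primer matches the template at positions 90–101.
The reverse primer's reverse complement is CGGGGACGTTGGCGATTA, which matches the template at positions 117–134.
The product runs from position 90 to position 134, so its length is 134 − 90 + 1 = 45 bp.

45 bp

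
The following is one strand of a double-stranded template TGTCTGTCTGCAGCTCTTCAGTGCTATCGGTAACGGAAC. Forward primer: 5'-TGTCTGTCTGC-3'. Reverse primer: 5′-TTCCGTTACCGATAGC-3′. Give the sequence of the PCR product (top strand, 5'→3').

Forward primer TGTCTGTCTGC is found on the top strand at positions 1–11.
Taking the reverse complement of TTCCGTTACCGATAGC gives GCTATCGGTAACGGAA, found at positions 23–38 on the template; the primer anneals here to the top strand with its 3' end pointing upstream.
The product is the template from position 1 through 38 (38 bp).

5'-TGTCTGTCTGCAGCTCTTCAGTGCTATCGGTAACGGAA-3'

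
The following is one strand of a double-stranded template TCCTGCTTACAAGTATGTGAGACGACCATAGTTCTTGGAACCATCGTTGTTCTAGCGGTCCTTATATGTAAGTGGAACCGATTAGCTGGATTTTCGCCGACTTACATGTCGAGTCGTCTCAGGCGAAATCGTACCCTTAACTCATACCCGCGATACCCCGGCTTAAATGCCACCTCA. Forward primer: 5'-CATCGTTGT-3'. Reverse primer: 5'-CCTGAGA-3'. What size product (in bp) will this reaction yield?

The forward primer matches the template at positions 42–50.
Taking the reverse complement of CCTGAGA gives TCTCAGG, found at positions 117–123 on the template; the primer anneals here to the top strand with its 3' end pointing upstream.
Product length = (reverse-primer end) − (forward-primer start) + 1 = 123 − 42 + 1 = 82 bp.

82 bp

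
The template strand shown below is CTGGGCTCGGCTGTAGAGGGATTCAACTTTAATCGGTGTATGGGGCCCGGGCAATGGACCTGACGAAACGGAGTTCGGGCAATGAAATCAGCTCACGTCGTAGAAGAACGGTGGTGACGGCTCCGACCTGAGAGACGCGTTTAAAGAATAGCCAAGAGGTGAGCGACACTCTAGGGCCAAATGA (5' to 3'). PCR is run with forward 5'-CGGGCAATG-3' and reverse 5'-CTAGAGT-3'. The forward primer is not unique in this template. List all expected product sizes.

The forward primer CGGGCAATG matches the top strand at positions 48–56, 76–84.
The reverse primer's reverse complement is ACTCTAG, matching at positions 168–174.
Each forward site pairs with the reverse site to give a product ending at position 174: sizes 127, 99 bp.

127 bp, 99 bp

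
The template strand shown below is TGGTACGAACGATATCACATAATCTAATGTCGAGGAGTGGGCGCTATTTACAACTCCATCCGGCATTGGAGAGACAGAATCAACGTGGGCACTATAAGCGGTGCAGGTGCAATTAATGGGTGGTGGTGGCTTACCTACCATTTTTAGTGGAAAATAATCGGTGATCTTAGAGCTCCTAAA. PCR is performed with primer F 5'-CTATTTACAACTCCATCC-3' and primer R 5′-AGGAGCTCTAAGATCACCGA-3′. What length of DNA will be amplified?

134 bp

The forward primer matches the template at positions 44–61.
Reverse complement of the reverse primer: TCGGTGATCTTAGAGCTCCT. This occurs on the top strand at positions 158–177.
Amplicon spans positions 44–177: 134 bp.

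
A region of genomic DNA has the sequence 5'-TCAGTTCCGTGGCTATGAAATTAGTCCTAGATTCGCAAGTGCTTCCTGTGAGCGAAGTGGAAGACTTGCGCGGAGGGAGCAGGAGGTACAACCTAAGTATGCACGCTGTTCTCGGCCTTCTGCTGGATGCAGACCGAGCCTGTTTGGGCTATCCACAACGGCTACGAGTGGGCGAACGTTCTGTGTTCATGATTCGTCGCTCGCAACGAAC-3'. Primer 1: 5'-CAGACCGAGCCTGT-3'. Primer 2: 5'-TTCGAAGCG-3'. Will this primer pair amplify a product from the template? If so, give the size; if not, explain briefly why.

No product — primer 2 has no binding site in the template.

Primer 2 (TTCGAAGCG) does not match the top strand, and its reverse complement CGCTTCGAA does not match either.
With no annealing site for primer 2, no amplification occurs.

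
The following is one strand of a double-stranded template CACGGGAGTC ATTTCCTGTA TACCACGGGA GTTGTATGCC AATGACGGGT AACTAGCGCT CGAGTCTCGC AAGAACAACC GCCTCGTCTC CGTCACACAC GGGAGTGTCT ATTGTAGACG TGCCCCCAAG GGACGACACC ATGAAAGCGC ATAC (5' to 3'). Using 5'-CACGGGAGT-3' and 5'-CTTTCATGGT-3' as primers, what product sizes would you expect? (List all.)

147 bp, 124 bp, 50 bp

The forward primer CACGGGAGT matches the top strand at positions 1–9, 24–32, 98–106.
The reverse primer's reverse complement is ACCATGAAAG, matching at positions 138–147.
Each forward site pairs with the reverse site to give a product ending at position 147: sizes 147, 124, 50 bp.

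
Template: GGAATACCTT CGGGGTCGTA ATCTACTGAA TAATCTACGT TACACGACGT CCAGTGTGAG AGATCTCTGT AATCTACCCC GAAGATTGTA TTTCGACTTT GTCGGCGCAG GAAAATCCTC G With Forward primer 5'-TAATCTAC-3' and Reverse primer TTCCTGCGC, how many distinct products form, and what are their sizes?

The forward primer TAATCTAC matches the top strand at positions 19–26, 31–38, 70–77.
The reverse primer's reverse complement is GCGCAGGAA, matching at positions 105–113.
Each forward site pairs with the reverse site to give a product ending at position 113: sizes 95, 83, 44 bp.

Three products: 95 bp, 83 bp, 44 bp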